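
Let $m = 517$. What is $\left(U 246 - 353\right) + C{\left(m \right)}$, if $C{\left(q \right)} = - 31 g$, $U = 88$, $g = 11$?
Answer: $20954$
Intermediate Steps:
$C{\left(q \right)} = -341$ ($C{\left(q \right)} = \left(-31\right) 11 = -341$)
$\left(U 246 - 353\right) + C{\left(m \right)} = \left(88 \cdot 246 - 353\right) - 341 = \left(21648 - 353\right) - 341 = 21295 - 341 = 20954$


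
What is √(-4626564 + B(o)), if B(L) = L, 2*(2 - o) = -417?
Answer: I*√18505414/2 ≈ 2150.9*I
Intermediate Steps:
o = 421/2 (o = 2 - ½*(-417) = 2 + 417/2 = 421/2 ≈ 210.50)
√(-4626564 + B(o)) = √(-4626564 + 421/2) = √(-9252707/2) = I*√18505414/2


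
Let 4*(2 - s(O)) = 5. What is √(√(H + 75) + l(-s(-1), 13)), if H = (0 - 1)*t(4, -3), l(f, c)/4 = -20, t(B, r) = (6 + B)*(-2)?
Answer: √(-80 + √95) ≈ 8.3817*I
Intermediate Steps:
t(B, r) = -12 - 2*B
s(O) = ¾ (s(O) = 2 - ¼*5 = 2 - 5/4 = ¾)
l(f, c) = -80 (l(f, c) = 4*(-20) = -80)
H = 20 (H = (0 - 1)*(-12 - 2*4) = -(-12 - 8) = -1*(-20) = 20)
√(√(H + 75) + l(-s(-1), 13)) = √(√(20 + 75) - 80) = √(√95 - 80) = √(-80 + √95)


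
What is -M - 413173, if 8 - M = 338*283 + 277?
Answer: -317250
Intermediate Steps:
M = -95923 (M = 8 - (338*283 + 277) = 8 - (95654 + 277) = 8 - 1*95931 = 8 - 95931 = -95923)
-M - 413173 = -1*(-95923) - 413173 = 95923 - 413173 = -317250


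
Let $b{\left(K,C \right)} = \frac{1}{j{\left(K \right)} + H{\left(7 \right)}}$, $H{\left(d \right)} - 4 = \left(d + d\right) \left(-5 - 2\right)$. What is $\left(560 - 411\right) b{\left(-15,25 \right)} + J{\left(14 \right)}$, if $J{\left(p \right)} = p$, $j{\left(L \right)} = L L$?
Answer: $\frac{1983}{131} \approx 15.137$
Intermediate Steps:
$j{\left(L \right)} = L^{2}$
$H{\left(d \right)} = 4 - 14 d$ ($H{\left(d \right)} = 4 + \left(d + d\right) \left(-5 - 2\right) = 4 + 2 d \left(-7\right) = 4 - 14 d$)
$b{\left(K,C \right)} = \frac{1}{-94 + K^{2}}$ ($b{\left(K,C \right)} = \frac{1}{K^{2} + \left(4 - 98\right)} = \frac{1}{K^{2} - 94} = \frac{1}{-94 + K^{2}}$)
$\left(560 - 411\right) b{\left(-15,25 \right)} + J{\left(14 \right)} = \frac{560 - 411}{-94 + \left(-15\right)^{2}} + 14 = \frac{560 - 411}{-94 + 225} + 14 = \frac{149}{131} + 14 = \frac{1983}{131}$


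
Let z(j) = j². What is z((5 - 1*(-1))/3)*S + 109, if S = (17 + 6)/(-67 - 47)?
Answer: 6167/57 ≈ 108.19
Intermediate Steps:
S = -23/114 (S = 23/(-114) = 23*(-1/114) = -23/114 ≈ -0.20175)
z((5 - 1*(-1))/3)*S + 109 = ((5 - 1*(-1))/3)²*(-23/114) + 109 = ((5 + 1)*(⅓))²*(-23/114) + 109 = (6*(⅓))²*(-23/114) + 109 = 2²*(-23/114) + 109 = 4*(-23/114) + 109 = -46/57 + 109 = 6167/57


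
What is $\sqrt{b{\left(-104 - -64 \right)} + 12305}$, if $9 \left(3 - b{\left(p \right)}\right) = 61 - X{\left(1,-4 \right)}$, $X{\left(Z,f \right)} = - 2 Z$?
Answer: $\sqrt{12301} \approx 110.91$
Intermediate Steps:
$b{\left(p \right)} = -4$ ($b{\left(p \right)} = 3 - \frac{61 - \left(-2\right) 1}{9} = 3 - \frac{61 - -2}{9} = 3 - \frac{61 + 2}{9} = 3 - 7 = -4$)
$\sqrt{b{\left(-104 - -64 \right)} + 12305} = \sqrt{-4 + 12305} = \sqrt{12301}$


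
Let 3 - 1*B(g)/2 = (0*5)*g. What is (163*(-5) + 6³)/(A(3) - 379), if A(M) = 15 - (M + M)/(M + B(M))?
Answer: 1797/1094 ≈ 1.6426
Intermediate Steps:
B(g) = 6 (B(g) = 6 - 2*0*5*g = 6 - 0*g = 6 - 2*0 = 6 + 0 = 6)
A(M) = 15 - 2*M/(6 + M) (A(M) = 15 - (M + M)/(M + 6) = 15 - 2*M/(6 + M))
(163*(-5) + 6³)/(A(3) - 379) = (163*(-5) + 6³)/((90 + 13*3)/(6 + 3) - 379) = (-815 + 216)/((90 + 39)/9 - 379) = -599/((⅑)*129 - 379) = -599/(43/3 - 379) = -599/(-1094/3) = -599*(-3/1094) = 1797/1094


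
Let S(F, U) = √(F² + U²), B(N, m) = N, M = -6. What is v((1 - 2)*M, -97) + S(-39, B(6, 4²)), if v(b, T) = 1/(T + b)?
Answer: -1/91 + 3*√173 ≈ 39.448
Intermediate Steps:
v((1 - 2)*M, -97) + S(-39, B(6, 4²)) = 1/(-97 + (1 - 2)*(-6)) + √((-39)² + 6²) = 1/(-97 - 1*(-6)) + √(1521 + 36) = 1/(-97 + 6) + √1557 = 1/(-91) + 3*√173 = -1/91 + 3*√173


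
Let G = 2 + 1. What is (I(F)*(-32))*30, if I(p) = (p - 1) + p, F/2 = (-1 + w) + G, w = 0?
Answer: -6720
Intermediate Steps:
G = 3
F = 4 (F = 2*((-1 + 0) + 3) = 2*(-1 + 3) = 2*2 = 4)
I(p) = -1 + 2*p (I(p) = (-1 + p) + p = -1 + 2*p)
(I(F)*(-32))*30 = ((-1 + 2*4)*(-32))*30 = ((-1 + 8)*(-32))*30 = (7*(-32))*30 = -224*30 = -6720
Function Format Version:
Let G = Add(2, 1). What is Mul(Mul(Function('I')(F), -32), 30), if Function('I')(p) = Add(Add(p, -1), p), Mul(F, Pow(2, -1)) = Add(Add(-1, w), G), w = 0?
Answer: -6720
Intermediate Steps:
G = 3
F = 4 (F = Mul(2, Add(Add(-1, 0), 3)) = Mul(2, Add(-1, 3)) = Mul(2, 2) = 4)
Function('I')(p) = Add(-1, Mul(2, p)) (Function('I')(p) = Add(Add(-1, p), p) = Add(-1, Mul(2, p)))
Mul(Mul(Function('I')(F), -32), 30) = Mul(Mul(Add(-1, Mul(2, 4)), -32), 30) = Mul(Mul(Add(-1, 8), -32), 30) = Mul(Mul(7, -32), 30) = Mul(-224, 30) = -6720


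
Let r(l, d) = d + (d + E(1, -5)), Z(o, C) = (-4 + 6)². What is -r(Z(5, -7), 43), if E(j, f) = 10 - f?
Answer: -101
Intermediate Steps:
Z(o, C) = 4 (Z(o, C) = 2² = 4)
r(l, d) = 15 + 2*d (r(l, d) = d + (d + (10 - 1*(-5))) = d + (d + (10 + 5)) = d + (d + 15) = d + (15 + d) = 15 + 2*d)
-r(Z(5, -7), 43) = -(15 + 2*43) = -(15 + 86) = -1*101 = -101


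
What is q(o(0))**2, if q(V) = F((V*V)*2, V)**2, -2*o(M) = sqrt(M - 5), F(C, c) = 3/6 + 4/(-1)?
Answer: 2401/16 ≈ 150.06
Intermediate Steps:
F(C, c) = -7/2 (F(C, c) = 3*(1/6) + 4*(-1) = 1/2 - 4 = -7/2)
o(M) = -sqrt(-5 + M)/2 (o(M) = -sqrt(M - 5)/2 = -sqrt(-5 + M)/2)
q(V) = 49/4 (q(V) = (-7/2)**2 = 49/4)
q(o(0))**2 = (49/4)**2 = 2401/16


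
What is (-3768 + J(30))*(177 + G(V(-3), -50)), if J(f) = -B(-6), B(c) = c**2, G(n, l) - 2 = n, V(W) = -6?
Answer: -658092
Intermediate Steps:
G(n, l) = 2 + n
J(f) = -36 (J(f) = -1*(-6)**2 = -1*36 = -36)
(-3768 + J(30))*(177 + G(V(-3), -50)) = (-3768 - 36)*(177 + (2 - 6)) = -3804*(177 - 4) = -3804*173 = -658092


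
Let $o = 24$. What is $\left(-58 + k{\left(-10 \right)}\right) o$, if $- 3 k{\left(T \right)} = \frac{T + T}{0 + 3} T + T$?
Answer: $- \frac{5536}{3} \approx -1845.3$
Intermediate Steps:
$k{\left(T \right)} = - \frac{2 T^{2}}{9} - \frac{T}{3}$ ($k{\left(T \right)} = - \frac{\frac{T + T}{0 + 3} T + T}{3} = - \frac{\frac{2 T}{3} T + T}{3} = - \frac{\frac{2 T^{2}}{3} + T}{3} = - \frac{T + \frac{2 T^{2}}{3}}{3} = - \frac{2 T^{2}}{9} - \frac{T}{3}$)
$\left(-58 + k{\left(-10 \right)}\right) o = \left(-58 - - \frac{10 \left(3 + 2 \left(-10\right)\right)}{9}\right) 24 = \left(-58 - - \frac{10 \left(3 - 20\right)}{9}\right) 24 = \left(-58 - \left(- \frac{10}{9}\right) \left(-17\right)\right) 24 = \left(-58 - \frac{170}{9}\right) 24 = \left(- \frac{692}{9}\right) 24 = - \frac{5536}{3}$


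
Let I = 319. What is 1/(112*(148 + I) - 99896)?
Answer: -1/47592 ≈ -2.1012e-5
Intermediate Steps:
1/(112*(148 + I) - 99896) = 1/(112*(148 + 319) - 99896) = 1/(112*467 - 99896) = 1/(52304 - 99896) = 1/(-47592) = -1/47592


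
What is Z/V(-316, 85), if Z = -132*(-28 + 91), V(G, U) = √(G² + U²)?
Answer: -8316*√107081/107081 ≈ -25.413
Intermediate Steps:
Z = -8316 (Z = -132*63 = -8316)
Z/V(-316, 85) = -8316/√((-316)² + 85²) = -8316/√(99856 + 7225) = -8316*√107081/107081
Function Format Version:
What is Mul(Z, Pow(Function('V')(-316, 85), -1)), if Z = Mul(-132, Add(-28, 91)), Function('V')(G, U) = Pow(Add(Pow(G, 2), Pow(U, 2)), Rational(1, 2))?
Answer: Mul(Rational(-8316, 107081), Pow(107081, Rational(1, 2))) ≈ -25.413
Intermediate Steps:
Z = -8316 (Z = Mul(-132, 63) = -8316)
Mul(Z, Pow(Function('V')(-316, 85), -1)) = Mul(-8316, Pow(Pow(Add(Pow(-316, 2), Pow(85, 2)), Rational(1, 2)), -1)) = Mul(-8316, Pow(Pow(Add(99856, 7225), Rational(1, 2)), -1)) = Mul(-8316, Pow(Pow(107081, Rational(1, 2)), -1)) = Mul(-8316, Mul(Rational(1, 107081), Pow(107081, Rational(1, 2)))) = Mul(Rational(-8316, 107081), Pow(107081, Rational(1, 2)))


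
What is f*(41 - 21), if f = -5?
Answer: -100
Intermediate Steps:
f*(41 - 21) = -5*(41 - 21) = -5*20 = -100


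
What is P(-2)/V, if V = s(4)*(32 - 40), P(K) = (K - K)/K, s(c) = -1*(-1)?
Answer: 0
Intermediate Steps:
s(c) = 1
P(K) = 0 (P(K) = 0/K = 0)
V = -8 (V = 1*(32 - 40) = 1*(-8) = -8)
P(-2)/V = 0/(-8) = 0*(-⅛) = 0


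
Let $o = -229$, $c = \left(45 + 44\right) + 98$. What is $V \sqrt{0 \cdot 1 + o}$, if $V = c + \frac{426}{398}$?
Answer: $\frac{37426 i \sqrt{229}}{199} \approx 2846.0 i$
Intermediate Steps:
$c = 187$ ($c = 89 + 98 = 187$)
$V = \frac{37426}{199}$ ($V = 187 + \frac{426}{398} = 187 + 426 \cdot \frac{1}{398} = 187 + \frac{213}{199} = \frac{37426}{199} \approx 188.07$)
$V \sqrt{0 \cdot 1 + o} = \frac{37426 \sqrt{0 \cdot 1 - 229}}{199} = \frac{37426 \sqrt{0 - 229}}{199} = \frac{37426 \sqrt{-229}}{199} = \frac{37426 i \sqrt{229}}{199}$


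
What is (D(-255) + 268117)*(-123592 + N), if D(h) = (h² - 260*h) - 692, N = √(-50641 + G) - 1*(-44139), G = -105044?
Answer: -31681883750 + 398750*I*√155685 ≈ -3.1682e+10 + 1.5733e+8*I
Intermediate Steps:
N = 44139 + I*√155685 (N = √(-50641 - 105044) - 1*(-44139) = √(-155685) + 44139 = I*√155685 + 44139 = 44139 + I*√155685 ≈ 44139.0 + 394.57*I)
D(h) = -692 + h² - 260*h
(D(-255) + 268117)*(-123592 + N) = ((-692 + (-255)² - 260*(-255)) + 268117)*(-123592 + (44139 + I*√155685)) = ((-692 + 65025 + 66300) + 268117)*(-79453 + I*√155685) = (130633 + 268117)*(-79453 + I*√155685) = 398750*(-79453 + I*√155685) = -31681883750 + 398750*I*√155685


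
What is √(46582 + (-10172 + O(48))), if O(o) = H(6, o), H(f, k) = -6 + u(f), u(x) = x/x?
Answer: 3*√4045 ≈ 190.80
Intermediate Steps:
u(x) = 1
H(f, k) = -5 (H(f, k) = -6 + 1 = -5)
O(o) = -5
√(46582 + (-10172 + O(48))) = √(46582 + (-10172 - 5)) = √(46582 - 10177) = √36405 = 3*√4045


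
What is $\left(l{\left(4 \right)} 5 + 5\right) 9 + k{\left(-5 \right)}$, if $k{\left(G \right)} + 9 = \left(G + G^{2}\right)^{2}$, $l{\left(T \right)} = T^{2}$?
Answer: $1156$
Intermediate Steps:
$k{\left(G \right)} = -9 + \left(G + G^{2}\right)^{2}$
$\left(l{\left(4 \right)} 5 + 5\right) 9 + k{\left(-5 \right)} = \left(4^{2} \cdot 5 + 5\right) 9 - \left(9 - \left(-5\right)^{2} \left(1 - 5\right)^{2}\right) = \left(16 \cdot 5 + 5\right) 9 - \left(9 - 25 \left(-4\right)^{2}\right) = \left(80 + 5\right) 9 + \left(-9 + 25 \cdot 16\right) = 85 \cdot 9 + \left(-9 + 400\right) = 765 + 391 = 1156$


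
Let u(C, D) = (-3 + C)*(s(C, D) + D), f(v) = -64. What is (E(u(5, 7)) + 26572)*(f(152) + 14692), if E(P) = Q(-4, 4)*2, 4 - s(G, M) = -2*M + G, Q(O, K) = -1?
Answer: 388665960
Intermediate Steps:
s(G, M) = 4 - G + 2*M (s(G, M) = 4 - (-2*M + G) = 4 - (G - 2*M) = 4 + (-G + 2*M) = 4 - G + 2*M)
u(C, D) = (-3 + C)*(4 - C + 3*D) (u(C, D) = (-3 + C)*((4 - C + 2*D) + D) = (-3 + C)*(4 - C + 3*D))
E(P) = -2 (E(P) = -1*2 = -2)
(E(u(5, 7)) + 26572)*(f(152) + 14692) = (-2 + 26572)*(-64 + 14692) = 26570*14628 = 388665960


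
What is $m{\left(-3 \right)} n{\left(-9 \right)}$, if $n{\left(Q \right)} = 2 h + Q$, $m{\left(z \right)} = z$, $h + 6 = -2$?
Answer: $75$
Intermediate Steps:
$h = -8$ ($h = -6 - 2 = -8$)
$n{\left(Q \right)} = -16 + Q$ ($n{\left(Q \right)} = 2 \left(-8\right) + Q = -16 + Q$)
$m{\left(-3 \right)} n{\left(-9 \right)} = - 3 \left(-16 - 9\right) = \left(-3\right) \left(-25\right) = 75$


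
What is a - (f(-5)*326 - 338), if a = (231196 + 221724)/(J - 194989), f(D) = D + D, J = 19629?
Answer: 15762309/4384 ≈ 3595.4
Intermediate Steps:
f(D) = 2*D
a = -11323/4384 (a = (231196 + 221724)/(19629 - 194989) = 452920/(-175360) = 452920*(-1/175360) = -11323/4384 ≈ -2.5828)
a - (f(-5)*326 - 338) = -11323/4384 - ((2*(-5))*326 - 338) = -11323/4384 - (-10*326 - 338) = -11323/4384 - (-3260 - 338) = -11323/4384 - 1*(-3598) = -11323/4384 + 3598 = 15762309/4384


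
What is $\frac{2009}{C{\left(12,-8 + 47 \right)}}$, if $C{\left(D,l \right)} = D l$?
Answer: $\frac{2009}{468} \approx 4.2927$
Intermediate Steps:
$\frac{2009}{C{\left(12,-8 + 47 \right)}} = \frac{2009}{12 \left(-8 + 47\right)} = \frac{2009}{12 \cdot 39} = \frac{2009}{468}$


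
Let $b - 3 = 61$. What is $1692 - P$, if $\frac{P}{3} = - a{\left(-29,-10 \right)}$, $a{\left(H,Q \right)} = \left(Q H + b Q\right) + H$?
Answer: $555$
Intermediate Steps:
$b = 64$ ($b = 3 + 61 = 64$)
$a{\left(H,Q \right)} = H + 64 Q + H Q$ ($a{\left(H,Q \right)} = \left(Q H + 64 Q\right) + H = \left(H Q + 64 Q\right) + H = \left(64 Q + H Q\right) + H = H + 64 Q + H Q$)
$P = 1137$ ($P = 3 \left(- (-29 + 64 \left(-10\right) - -290)\right) = 3 \left(- (-29 - 640 + 290)\right) = 3 \left(\left(-1\right) \left(-379\right)\right) = 3 \cdot 379 = 1137$)
$1692 - P = 1692 - 1137 = 555$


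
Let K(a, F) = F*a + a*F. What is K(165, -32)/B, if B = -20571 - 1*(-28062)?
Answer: -320/227 ≈ -1.4097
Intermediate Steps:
K(a, F) = 2*F*a (K(a, F) = F*a + F*a = 2*F*a)
B = 7491 (B = -20571 + 28062 = 7491)
K(165, -32)/B = (2*(-32)*165)/7491 = -10560*1/7491 = -320/227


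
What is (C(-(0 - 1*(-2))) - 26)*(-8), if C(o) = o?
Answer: 224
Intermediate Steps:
(C(-(0 - 1*(-2))) - 26)*(-8) = (-(0 - 1*(-2)) - 26)*(-8) = (-(0 + 2) - 26)*(-8) = (-1*2 - 26)*(-8) = (-2 - 26)*(-8) = -28*(-8) = 224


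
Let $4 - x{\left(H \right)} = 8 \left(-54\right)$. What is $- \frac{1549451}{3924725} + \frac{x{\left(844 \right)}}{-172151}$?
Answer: $- \frac{38350102743}{96520761925} \approx -0.39733$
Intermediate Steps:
$x{\left(H \right)} = 436$ ($x{\left(H \right)} = 4 - 8 \left(-54\right) = 4 - -432 = 4 + 432 = 436$)
$- \frac{1549451}{3924725} + \frac{x{\left(844 \right)}}{-172151} = - \frac{1549451}{3924725} + \frac{436}{-172151} = \left(-1549451\right) \frac{1}{3924725} + 436 \left(- \frac{1}{172151}\right) = - \frac{1549451}{3924725} - \frac{436}{172151} = - \frac{38350102743}{96520761925}$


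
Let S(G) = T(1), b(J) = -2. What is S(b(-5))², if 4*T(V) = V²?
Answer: 1/16 ≈ 0.062500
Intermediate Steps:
T(V) = V²/4
S(G) = ¼ (S(G) = (¼)*1² = (¼)*1 = ¼)
S(b(-5))² = (¼)² = 1/16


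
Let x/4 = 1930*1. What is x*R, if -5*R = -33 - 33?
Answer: 101904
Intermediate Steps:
R = 66/5 (R = -(-33 - 33)/5 = -1/5*(-66) = 66/5 ≈ 13.200)
x = 7720 (x = 4*(1930*1) = 4*1930 = 7720)
x*R = 7720*(66/5) = 101904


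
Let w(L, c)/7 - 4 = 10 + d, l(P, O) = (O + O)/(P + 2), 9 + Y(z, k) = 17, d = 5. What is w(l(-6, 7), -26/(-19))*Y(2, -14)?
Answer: 1064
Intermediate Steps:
Y(z, k) = 8 (Y(z, k) = -9 + 17 = 8)
l(P, O) = 2*O/(2 + P) (l(P, O) = (2*O)/(2 + P) = 2*O/(2 + P))
w(L, c) = 133 (w(L, c) = 28 + 7*(10 + 5) = 28 + 7*15 = 28 + 105 = 133)
w(l(-6, 7), -26/(-19))*Y(2, -14) = 133*8 = 1064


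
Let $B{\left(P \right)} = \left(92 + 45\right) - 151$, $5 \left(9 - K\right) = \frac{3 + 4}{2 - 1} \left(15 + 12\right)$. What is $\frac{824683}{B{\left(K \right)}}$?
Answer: $- \frac{824683}{14} \approx -58906.0$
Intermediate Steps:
$K = - \frac{144}{5}$ ($K = 9 - \frac{\frac{3 + 4}{2 - 1} \left(15 + 12\right)}{5} = 9 - \frac{\frac{7}{1} \cdot 27}{5} = 9 - \frac{7 \cdot 1 \cdot 27}{5} = 9 - \frac{7 \cdot 27}{5} = 9 - \frac{189}{5} = - \frac{144}{5} \approx -28.8$)
$B{\left(P \right)} = -14$ ($B{\left(P \right)} = 137 - 151 = -14$)
$\frac{824683}{B{\left(K \right)}} = \frac{824683}{-14} = 824683 \left(- \frac{1}{14}\right) = - \frac{824683}{14}$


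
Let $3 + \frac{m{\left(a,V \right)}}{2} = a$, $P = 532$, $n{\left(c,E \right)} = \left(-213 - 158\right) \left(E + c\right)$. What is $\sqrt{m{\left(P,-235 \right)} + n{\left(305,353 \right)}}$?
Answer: $2 i \sqrt{60765} \approx 493.01 i$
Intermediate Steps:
$n{\left(c,E \right)} = - 371 E - 371 c$ ($n{\left(c,E \right)} = - 371 \left(E + c\right) = - 371 E - 371 c$)
$m{\left(a,V \right)} = -6 + 2 a$
$\sqrt{m{\left(P,-235 \right)} + n{\left(305,353 \right)}} = \sqrt{\left(-6 + 2 \cdot 532\right) - 244118} = \sqrt{\left(-6 + 1064\right) - 244118} = \sqrt{1058 - 244118} = \sqrt{-243060} = 2 i \sqrt{60765}$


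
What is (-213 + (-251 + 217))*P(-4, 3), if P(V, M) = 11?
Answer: -2717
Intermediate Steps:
(-213 + (-251 + 217))*P(-4, 3) = (-213 + (-251 + 217))*11 = (-213 - 34)*11 = -247*11 = -2717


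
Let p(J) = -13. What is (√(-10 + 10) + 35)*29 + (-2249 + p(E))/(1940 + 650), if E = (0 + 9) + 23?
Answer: 1313294/1295 ≈ 1014.1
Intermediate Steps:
E = 32 (E = 9 + 23 = 32)
(√(-10 + 10) + 35)*29 + (-2249 + p(E))/(1940 + 650) = (√(-10 + 10) + 35)*29 + (-2249 - 13)/(1940 + 650) = (√0 + 35)*29 - 2262/2590 = (0 + 35)*29 - 2262*1/2590 = 35*29 - 1131/1295 = 1015 - 1131/1295 = 1313294/1295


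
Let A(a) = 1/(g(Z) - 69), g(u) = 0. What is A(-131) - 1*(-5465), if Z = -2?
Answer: 377084/69 ≈ 5465.0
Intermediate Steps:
A(a) = -1/69 (A(a) = 1/(0 - 69) = 1/(-69) = -1/69)
A(-131) - 1*(-5465) = -1/69 - 1*(-5465) = -1/69 + 5465 = 377084/69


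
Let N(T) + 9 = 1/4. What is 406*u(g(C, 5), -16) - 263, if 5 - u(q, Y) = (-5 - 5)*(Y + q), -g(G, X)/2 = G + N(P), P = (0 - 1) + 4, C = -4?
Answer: 40337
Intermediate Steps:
P = 3 (P = -1 + 4 = 3)
N(T) = -35/4 (N(T) = -9 + 1/4 = -9 + ¼ = -35/4)
g(G, X) = 35/2 - 2*G (g(G, X) = -2*(G - 35/4) = -2*(-35/4 + G) = 35/2 - 2*G)
u(q, Y) = 5 + 10*Y + 10*q (u(q, Y) = 5 - (-5 - 5)*(Y + q) = 5 - (-10)*(Y + q) = 5 - (-10*Y - 10*q) = 5 + (10*Y + 10*q) = 5 + 10*Y + 10*q)
406*u(g(C, 5), -16) - 263 = 406*(5 + 10*(-16) + 10*(35/2 - 2*(-4))) - 263 = 406*(5 - 160 + 10*(35/2 + 8)) - 263 = 406*(5 - 160 + 10*(51/2)) - 263 = 406*(5 - 160 + 255) - 263 = 406*100 - 263 = 40600 - 263 = 40337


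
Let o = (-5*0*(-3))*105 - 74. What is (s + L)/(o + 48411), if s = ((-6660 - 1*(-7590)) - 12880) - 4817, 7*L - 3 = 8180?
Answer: -15598/48337 ≈ -0.32269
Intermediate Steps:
L = 1169 (L = 3/7 + (1/7)*8180 = 3/7 + 8180/7 = 1169)
o = -74 (o = (0*(-3))*105 - 74 = 0*105 - 74 = 0 - 74 = -74)
s = -16767 (s = ((-6660 + 7590) - 12880) - 4817 = (930 - 12880) - 4817 = -11950 - 4817 = -16767)
(s + L)/(o + 48411) = (-16767 + 1169)/(-74 + 48411) = -15598/48337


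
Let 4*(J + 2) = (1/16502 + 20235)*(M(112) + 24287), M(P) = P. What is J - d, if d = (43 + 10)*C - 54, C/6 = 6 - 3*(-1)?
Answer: 8147079091949/66008 ≈ 1.2343e+8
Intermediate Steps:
J = 8147264442413/66008 (J = -2 + ((1/16502 + 20235)*(112 + 24287))/4 = -2 + ((1/16502 + 20235)*24399)/4 = -2 + ((333917971/16502)*24399)/4 = -2 + (¼)*(8147264574429/16502) = -2 + 8147264574429/66008 = 8147264442413/66008 ≈ 1.2343e+8)
C = 54 (C = 6*(6 - 3*(-1)) = 6*(6 + 3) = 6*9 = 54)
d = 2808 (d = (43 + 10)*54 - 54 = 53*54 - 54 = 2862 - 54 = 2808)
J - d = 8147264442413/66008 - 1*2808 = 8147264442413/66008 - 2808 = 8147079091949/66008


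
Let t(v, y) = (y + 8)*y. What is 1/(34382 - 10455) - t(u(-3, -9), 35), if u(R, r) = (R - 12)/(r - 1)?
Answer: -36010134/23927 ≈ -1505.0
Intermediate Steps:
u(R, r) = (-12 + R)/(-1 + r)
t(v, y) = y*(8 + y) (t(v, y) = (8 + y)*y = y*(8 + y))
1/(34382 - 10455) - t(u(-3, -9), 35) = 1/(34382 - 10455) - 35*(8 + 35) = 1/23927 - 35*43 = 1/23927 - 1*1505 = 1/23927 - 1505 = -36010134/23927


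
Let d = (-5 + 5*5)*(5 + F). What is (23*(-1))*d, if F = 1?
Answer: -2760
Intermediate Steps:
d = 120 (d = (-5 + 5*5)*(5 + 1) = (-5 + 25)*6 = 20*6 = 120)
(23*(-1))*d = (23*(-1))*120 = -23*120 = -2760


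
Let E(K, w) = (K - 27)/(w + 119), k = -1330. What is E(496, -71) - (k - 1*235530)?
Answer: 11369749/48 ≈ 2.3687e+5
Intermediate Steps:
E(K, w) = (-27 + K)/(119 + w)
E(496, -71) - (k - 1*235530) = (-27 + 496)/(119 - 71) - (-1330 - 1*235530) = 469/48 - (-1330 - 235530) = (1/48)*469 - 1*(-236860) = 469/48 + 236860 = 11369749/48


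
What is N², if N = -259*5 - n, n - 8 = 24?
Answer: 1760929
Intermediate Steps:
n = 32 (n = 8 + 24 = 32)
N = -1327 (N = -259*5 - 1*32 = -1295 - 32 = -1327)
N² = (-1327)² = 1760929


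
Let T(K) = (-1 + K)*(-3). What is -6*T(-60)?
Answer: -1098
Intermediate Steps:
T(K) = 3 - 3*K
-6*T(-60) = -6*(3 - 3*(-60)) = -6*(3 + 180) = -6*183 = -1098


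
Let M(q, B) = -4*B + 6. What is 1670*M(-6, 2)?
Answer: -3340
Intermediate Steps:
M(q, B) = 6 - 4*B
1670*M(-6, 2) = 1670*(6 - 4*2) = 1670*(6 - 8) = 1670*(-2) = -3340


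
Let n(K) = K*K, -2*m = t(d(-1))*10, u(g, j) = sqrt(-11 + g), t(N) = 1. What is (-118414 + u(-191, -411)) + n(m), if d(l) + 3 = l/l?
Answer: -118389 + I*sqrt(202) ≈ -1.1839e+5 + 14.213*I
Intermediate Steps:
d(l) = -2 (d(l) = -3 + l/l = -3 + 1 = -2)
m = -5 (m = -10/2 = -1/2*10 = -5)
n(K) = K**2
(-118414 + u(-191, -411)) + n(m) = (-118414 + sqrt(-11 - 191)) + (-5)**2 = (-118414 + sqrt(-202)) + 25 = (-118414 + I*sqrt(202)) + 25 = -118389 + I*sqrt(202)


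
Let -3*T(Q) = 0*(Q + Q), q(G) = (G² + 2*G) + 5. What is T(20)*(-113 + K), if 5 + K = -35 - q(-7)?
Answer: 0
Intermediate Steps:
q(G) = 5 + G² + 2*G
T(Q) = 0 (T(Q) = -0*(Q + Q) = -0*2*Q = -⅓*0 = 0)
K = -80 (K = -5 + (-35 - (5 + (-7)² + 2*(-7))) = -5 + (-35 - (5 + 49 - 14)) = -5 + (-35 - 1*40) = -5 + (-35 - 40) = -5 - 75 = -80)
T(20)*(-113 + K) = 0*(-113 - 80) = 0*(-193) = 0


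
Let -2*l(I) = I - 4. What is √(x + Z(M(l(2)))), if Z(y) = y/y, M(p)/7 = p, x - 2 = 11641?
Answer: 2*√2911 ≈ 107.91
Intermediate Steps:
l(I) = 2 - I/2 (l(I) = -(I - 4)/2 = -(-4 + I)/2 = 2 - I/2)
x = 11643 (x = 2 + 11641 = 11643)
M(p) = 7*p
Z(y) = 1
√(x + Z(M(l(2)))) = √(11643 + 1) = √11644 = 2*√2911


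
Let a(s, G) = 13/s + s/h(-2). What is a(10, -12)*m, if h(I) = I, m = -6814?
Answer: 126059/5 ≈ 25212.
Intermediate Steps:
a(s, G) = 13/s - s/2 (a(s, G) = 13/s + s/(-2) = 13/s + s*(-½) = 13/s - s/2)
a(10, -12)*m = (13/10 - ½*10)*(-6814) = (13*(⅒) - 5)*(-6814) = (13/10 - 5)*(-6814) = -37/10*(-6814) = 126059/5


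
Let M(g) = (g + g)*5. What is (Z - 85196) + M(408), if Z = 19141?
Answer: -61975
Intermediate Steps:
M(g) = 10*g (M(g) = (2*g)*5 = 10*g)
(Z - 85196) + M(408) = (19141 - 85196) + 10*408 = -66055 + 4080 = -61975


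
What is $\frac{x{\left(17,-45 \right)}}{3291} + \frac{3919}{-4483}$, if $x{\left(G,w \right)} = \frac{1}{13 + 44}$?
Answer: $- \frac{735148970}{840952521} \approx -0.87419$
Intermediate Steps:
$x{\left(G,w \right)} = \frac{1}{57}$
$\frac{x{\left(17,-45 \right)}}{3291} + \frac{3919}{-4483} = \frac{1}{57 \cdot 3291} + \frac{3919}{-4483} = \frac{1}{57} \cdot \frac{1}{3291} + 3919 \left(- \frac{1}{4483}\right) = \frac{1}{187587} - \frac{3919}{4483} = - \frac{735148970}{840952521}$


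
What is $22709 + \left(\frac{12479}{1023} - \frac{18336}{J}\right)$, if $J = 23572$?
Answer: $\frac{136970941466}{6028539} \approx 22720.0$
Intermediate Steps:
$22709 + \left(\frac{12479}{1023} - \frac{18336}{J}\right) = 22709 + \left(\frac{12479}{1023} - \frac{18336}{23572}\right) = 22709 + \left(12479 \cdot \frac{1}{1023} - \frac{4584}{5893}\right) = 22709 + \left(\frac{12479}{1023} - \frac{4584}{5893}\right) = 22709 + \frac{68849315}{6028539} = \frac{136970941466}{6028539}$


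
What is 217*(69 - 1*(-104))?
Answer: 37541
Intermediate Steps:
217*(69 - 1*(-104)) = 217*(69 + 104) = 217*173 = 37541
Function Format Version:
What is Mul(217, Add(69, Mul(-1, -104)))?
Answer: 37541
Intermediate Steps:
Mul(217, Add(69, Mul(-1, -104))) = Mul(217, Add(69, 104)) = Mul(217, 173) = 37541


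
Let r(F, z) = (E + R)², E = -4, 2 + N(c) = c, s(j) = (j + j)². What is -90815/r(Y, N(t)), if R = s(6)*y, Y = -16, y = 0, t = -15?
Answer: -90815/16 ≈ -5675.9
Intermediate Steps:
s(j) = 4*j² (s(j) = (2*j)² = 4*j²)
N(c) = -2 + c
R = 0 (R = (4*6²)*0 = (4*36)*0 = 144*0 = 0)
r(F, z) = 16 (r(F, z) = (-4 + 0)² = (-4)² = 16)
-90815/r(Y, N(t)) = -90815/16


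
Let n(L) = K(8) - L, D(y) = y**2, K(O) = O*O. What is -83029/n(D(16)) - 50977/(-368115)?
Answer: 3397111991/7853120 ≈ 432.58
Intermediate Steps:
K(O) = O**2
n(L) = 64 - L (n(L) = 8**2 - L = 64 - L)
-83029/n(D(16)) - 50977/(-368115) = -83029/(64 - 1*16**2) - 50977/(-368115) = -83029/(64 - 1*256) - 50977*(-1/368115) = -83029/(64 - 256) + 50977/368115 = -83029/(-192) + 50977/368115 = -83029*(-1/192) + 50977/368115 = 83029/192 + 50977/368115 = 3397111991/7853120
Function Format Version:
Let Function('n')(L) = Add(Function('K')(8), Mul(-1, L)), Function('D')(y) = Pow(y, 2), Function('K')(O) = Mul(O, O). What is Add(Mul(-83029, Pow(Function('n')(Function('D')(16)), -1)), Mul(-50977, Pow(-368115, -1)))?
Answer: Rational(3397111991, 7853120) ≈ 432.58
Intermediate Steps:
Function('K')(O) = Pow(O, 2)
Function('n')(L) = Add(64, Mul(-1, L)) (Function('n')(L) = Add(Pow(8, 2), Mul(-1, L)) = Add(64, Mul(-1, L)))
Add(Mul(-83029, Pow(Function('n')(Function('D')(16)), -1)), Mul(-50977, Pow(-368115, -1))) = Add(Mul(-83029, Pow(Add(64, Mul(-1, Pow(16, 2))), -1)), Mul(-50977, Pow(-368115, -1))) = Add(Mul(-83029, Pow(Add(64, Mul(-1, 256)), -1)), Mul(-50977, Rational(-1, 368115))) = Add(Mul(-83029, Pow(Add(64, -256), -1)), Rational(50977, 368115)) = Add(Mul(-83029, Pow(-192, -1)), Rational(50977, 368115)) = Add(Mul(-83029, Rational(-1, 192)), Rational(50977, 368115)) = Add(Rational(83029, 192), Rational(50977, 368115)) = Rational(3397111991, 7853120)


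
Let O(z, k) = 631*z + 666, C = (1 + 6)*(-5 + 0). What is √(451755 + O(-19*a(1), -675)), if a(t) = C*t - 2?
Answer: 7*√18286 ≈ 946.58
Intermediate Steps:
C = -35 (C = 7*(-5) = -35)
a(t) = -2 - 35*t (a(t) = -35*t - 2 = -2 - 35*t)
O(z, k) = 666 + 631*z
√(451755 + O(-19*a(1), -675)) = √(451755 + (666 + 631*(-19*(-2 - 35*1)))) = √(451755 + (666 + 631*(-19*(-2 - 35)))) = √(451755 + (666 + 631*(-19*(-37)))) = √(451755 + (666 + 631*703)) = √(451755 + (666 + 443593)) = √(451755 + 444259) = √896014 = 7*√18286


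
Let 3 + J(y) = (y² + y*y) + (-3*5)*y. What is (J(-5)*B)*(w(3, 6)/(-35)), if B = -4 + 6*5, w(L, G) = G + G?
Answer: -38064/35 ≈ -1087.5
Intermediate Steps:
w(L, G) = 2*G
J(y) = -3 - 15*y + 2*y² (J(y) = -3 + ((y² + y*y) + (-3*5)*y) = -3 + ((y² + y²) - 15*y) = -3 + (2*y² - 15*y) = -3 + (-15*y + 2*y²) = -3 - 15*y + 2*y²)
B = 26 (B = -4 + 30 = 26)
(J(-5)*B)*(w(3, 6)/(-35)) = ((-3 - 15*(-5) + 2*(-5)²)*26)*((2*6)/(-35)) = ((-3 + 75 + 2*25)*26)*(12*(-1/35)) = ((-3 + 75 + 50)*26)*(-12/35) = (122*26)*(-12/35) = 3172*(-12/35) = -38064/35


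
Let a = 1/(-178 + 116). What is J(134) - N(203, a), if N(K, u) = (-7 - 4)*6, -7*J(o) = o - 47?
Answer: 375/7 ≈ 53.571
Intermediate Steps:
a = -1/62 (a = 1/(-62) = -1/62 ≈ -0.016129)
J(o) = 47/7 - o/7 (J(o) = -(o - 47)/7 = -(-47 + o)/7 = 47/7 - o/7)
N(K, u) = -66 (N(K, u) = -11*6 = -66)
J(134) - N(203, a) = (47/7 - 1/7*134) - 1*(-66) = (47/7 - 134/7) + 66 = -87/7 + 66 = 375/7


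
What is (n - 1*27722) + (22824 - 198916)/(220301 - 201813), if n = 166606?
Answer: 641877825/4622 ≈ 1.3887e+5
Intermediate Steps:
(n - 1*27722) + (22824 - 198916)/(220301 - 201813) = (166606 - 1*27722) + (22824 - 198916)/(220301 - 201813) = (166606 - 27722) - 176092/18488 = 138884 - 176092*1/18488 = 138884 - 44023/4622 = 641877825/4622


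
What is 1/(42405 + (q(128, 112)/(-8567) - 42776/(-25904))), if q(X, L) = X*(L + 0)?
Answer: 27739946/1176311797911 ≈ 2.3582e-5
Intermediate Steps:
q(X, L) = L*X (q(X, L) = X*L = L*X)
1/(42405 + (q(128, 112)/(-8567) - 42776/(-25904))) = 1/(42405 + ((112*128)/(-8567) - 42776/(-25904))) = 1/(42405 + (14336*(-1/8567) - 42776*(-1/25904))) = 1/(42405 + (-14336/8567 + 5347/3238)) = 1/(42405 - 612219/27739946) = 1/(1176311797911/27739946) = 27739946/1176311797911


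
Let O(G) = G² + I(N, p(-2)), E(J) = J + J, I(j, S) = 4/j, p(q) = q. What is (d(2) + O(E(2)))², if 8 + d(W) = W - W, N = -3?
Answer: 400/9 ≈ 44.444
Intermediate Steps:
E(J) = 2*J
d(W) = -8 (d(W) = -8 + (W - W) = -8 + 0 = -8)
O(G) = -4/3 + G² (O(G) = G² + 4/(-3) = G² + 4*(-⅓) = G² - 4/3 = -4/3 + G²)
(d(2) + O(E(2)))² = (-8 + (-4/3 + (2*2)²))² = (-8 + (-4/3 + 4²))² = (-8 + (-4/3 + 16))² = (-8 + 44/3)² = (20/3)² = 400/9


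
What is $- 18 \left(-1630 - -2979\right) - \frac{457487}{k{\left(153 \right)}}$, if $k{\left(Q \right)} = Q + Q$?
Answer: $- \frac{463987}{18} \approx -25777.0$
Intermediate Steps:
$k{\left(Q \right)} = 2 Q$
$- 18 \left(-1630 - -2979\right) - \frac{457487}{k{\left(153 \right)}} = - 18 \left(-1630 - -2979\right) - \frac{457487}{2 \cdot 153} = - 18 \left(-1630 + 2979\right) - \frac{457487}{306} = \left(-18\right) 1349 - 457487 \cdot \frac{1}{306} = -24282 - \frac{26911}{18} = - \frac{463987}{18}$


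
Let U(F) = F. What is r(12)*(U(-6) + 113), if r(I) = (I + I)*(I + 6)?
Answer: 46224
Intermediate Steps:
r(I) = 2*I*(6 + I) (r(I) = (2*I)*(6 + I) = 2*I*(6 + I))
r(12)*(U(-6) + 113) = (2*12*(6 + 12))*(-6 + 113) = (2*12*18)*107 = 432*107 = 46224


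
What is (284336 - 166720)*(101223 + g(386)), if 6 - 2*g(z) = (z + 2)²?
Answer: 3052605664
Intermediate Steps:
g(z) = 3 - (2 + z)²/2 (g(z) = 3 - (z + 2)²/2 = 3 - (2 + z)²/2)
(284336 - 166720)*(101223 + g(386)) = (284336 - 166720)*(101223 + (3 - (2 + 386)²/2)) = 117616*(101223 + (3 - ½*388²)) = 117616*(101223 + (3 - ½*150544)) = 117616*(101223 + (3 - 75272)) = 117616*(101223 - 75269) = 117616*25954 = 3052605664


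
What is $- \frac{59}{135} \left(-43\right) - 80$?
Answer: $- \frac{8263}{135} \approx -61.207$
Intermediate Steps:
$- \frac{59}{135} \left(-43\right) - 80 = \left(-59\right) \frac{1}{135} \left(-43\right) - 80 = \left(- \frac{59}{135}\right) \left(-43\right) - 80 = \frac{2537}{135} - 80 = - \frac{8263}{135}$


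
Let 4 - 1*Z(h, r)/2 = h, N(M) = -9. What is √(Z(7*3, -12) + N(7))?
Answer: I*√43 ≈ 6.5574*I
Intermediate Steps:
Z(h, r) = 8 - 2*h
√(Z(7*3, -12) + N(7)) = √((8 - 14*3) - 9) = √((8 - 2*21) - 9) = √((8 - 42) - 9) = √(-34 - 9) = √(-43) = I*√43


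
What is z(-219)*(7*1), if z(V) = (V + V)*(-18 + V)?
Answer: 726642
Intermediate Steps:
z(V) = 2*V*(-18 + V) (z(V) = (2*V)*(-18 + V) = 2*V*(-18 + V))
z(-219)*(7*1) = (2*(-219)*(-18 - 219))*(7*1) = (2*(-219)*(-237))*7 = 103806*7 = 726642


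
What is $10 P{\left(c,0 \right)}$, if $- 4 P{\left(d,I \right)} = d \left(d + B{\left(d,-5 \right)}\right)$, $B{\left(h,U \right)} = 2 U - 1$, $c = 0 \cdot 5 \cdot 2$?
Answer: $0$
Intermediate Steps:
$c = 0$ ($c = 0 \cdot 2 = 0$)
$B{\left(h,U \right)} = -1 + 2 U$
$P{\left(d,I \right)} = - \frac{d \left(-11 + d\right)}{4}$ ($P{\left(d,I \right)} = - \frac{d \left(d + \left(-1 + 2 \left(-5\right)\right)\right)}{4} = - \frac{d \left(d - 11\right)}{4} = - \frac{d \left(-11 + d\right)}{4}$)
$10 P{\left(c,0 \right)} = 10 \cdot \frac{1}{4} \cdot 0 \left(11 - 0\right) = 10 \cdot \frac{1}{4} \cdot 0 \left(11 + 0\right) = 10 \cdot \frac{1}{4} \cdot 0 \cdot 11 = 10 \cdot 0 = 0$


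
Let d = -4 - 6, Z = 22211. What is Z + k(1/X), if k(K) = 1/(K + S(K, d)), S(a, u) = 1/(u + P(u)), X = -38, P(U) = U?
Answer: 643739/29 ≈ 22198.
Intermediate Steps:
d = -10
S(a, u) = 1/(2*u) (S(a, u) = 1/(u + u) = 1/(2*u))
k(K) = 1/(-1/20 + K) (k(K) = 1/(K + (½)/(-10)) = 1/(K + (½)*(-⅒)) = 1/(K - 1/20) = 1/(-1/20 + K))
Z + k(1/X) = 22211 + 20/(-1 + 20/(-38)) = 22211 + 20/(-1 + 20*(-1/38)) = 22211 + 20/(-1 - 10/19) = 22211 + 20/(-29/19) = 22211 + 20*(-19/29) = 22211 - 380/29 = 643739/29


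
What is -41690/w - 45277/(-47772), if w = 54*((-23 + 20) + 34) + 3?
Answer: -638561717/26704548 ≈ -23.912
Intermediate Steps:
w = 1677 (w = 54*(-3 + 34) + 3 = 54*31 + 3 = 1674 + 3 = 1677)
-41690/w - 45277/(-47772) = -41690/1677 - 45277/(-47772) = -41690*1/1677 - 45277*(-1/47772) = -41690/1677 + 45277/47772 = -638561717/26704548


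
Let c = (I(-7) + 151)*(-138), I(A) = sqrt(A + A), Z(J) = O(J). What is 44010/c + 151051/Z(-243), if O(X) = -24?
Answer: (-3474173*sqrt(14) + 524776163*I)/(552*(sqrt(14) - 151*I)) ≈ -6295.9 + 0.052302*I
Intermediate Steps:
Z(J) = -24
I(A) = sqrt(2)*sqrt(A) (I(A) = sqrt(2*A) = sqrt(2)*sqrt(A))
c = -20838 - 138*I*sqrt(14) (c = (sqrt(2)*sqrt(-7) + 151)*(-138) = (sqrt(2)*(I*sqrt(7)) + 151)*(-138) = (I*sqrt(14) + 151)*(-138) = (151 + I*sqrt(14))*(-138) = -20838 - 138*I*sqrt(14) ≈ -20838.0 - 516.35*I)
44010/c + 151051/Z(-243) = 44010/(-20838 - 138*I*sqrt(14)) + 151051/(-24) = 44010/(-20838 - 138*I*sqrt(14)) + 151051*(-1/24) = 44010/(-20838 - 138*I*sqrt(14)) - 151051/24 = -151051/24 + 44010/(-20838 - 138*I*sqrt(14))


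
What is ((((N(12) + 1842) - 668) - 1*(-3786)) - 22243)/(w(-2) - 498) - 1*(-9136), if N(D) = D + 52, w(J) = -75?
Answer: 5252147/573 ≈ 9166.0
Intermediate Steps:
N(D) = 52 + D
((((N(12) + 1842) - 668) - 1*(-3786)) - 22243)/(w(-2) - 498) - 1*(-9136) = (((((52 + 12) + 1842) - 668) - 1*(-3786)) - 22243)/(-75 - 498) - 1*(-9136) = ((((64 + 1842) - 668) + 3786) - 22243)/(-573) + 9136 = (((1906 - 668) + 3786) - 22243)*(-1/573) + 9136 = ((1238 + 3786) - 22243)*(-1/573) + 9136 = (5024 - 22243)*(-1/573) + 9136 = -17219*(-1/573) + 9136 = 17219/573 + 9136 = 5252147/573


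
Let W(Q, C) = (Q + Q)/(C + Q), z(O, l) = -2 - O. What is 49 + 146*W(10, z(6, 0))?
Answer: 1509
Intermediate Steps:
W(Q, C) = 2*Q/(C + Q) (W(Q, C) = (2*Q)/(C + Q) = 2*Q/(C + Q))
49 + 146*W(10, z(6, 0)) = 49 + 146*(2*10/((-2 - 1*6) + 10)) = 49 + 146*(2*10/((-2 - 6) + 10)) = 49 + 146*(2*10/(-8 + 10)) = 49 + 146*(2*10/2) = 49 + 146*(2*10*(1/2)) = 49 + 146*10 = 49 + 1460 = 1509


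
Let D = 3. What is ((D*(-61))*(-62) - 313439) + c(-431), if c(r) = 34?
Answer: -302059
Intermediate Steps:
((D*(-61))*(-62) - 313439) + c(-431) = ((3*(-61))*(-62) - 313439) + 34 = (-183*(-62) - 313439) + 34 = (11346 - 313439) + 34 = -302093 + 34 = -302059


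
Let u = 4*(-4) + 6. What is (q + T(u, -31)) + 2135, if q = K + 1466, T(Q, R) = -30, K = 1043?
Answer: 4614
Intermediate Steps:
u = -10 (u = -16 + 6 = -10)
q = 2509 (q = 1043 + 1466 = 2509)
(q + T(u, -31)) + 2135 = (2509 - 30) + 2135 = 2479 + 2135 = 4614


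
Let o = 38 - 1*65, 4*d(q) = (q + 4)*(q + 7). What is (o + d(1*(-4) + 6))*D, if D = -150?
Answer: 2025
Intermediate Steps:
d(q) = (4 + q)*(7 + q)/4 (d(q) = ((q + 4)*(q + 7))/4 = ((4 + q)*(7 + q))/4 = (4 + q)*(7 + q)/4)
o = -27 (o = 38 - 65 = -27)
(o + d(1*(-4) + 6))*D = (-27 + (7 + (1*(-4) + 6)²/4 + 11*(1*(-4) + 6)/4))*(-150) = (-27 + (7 + (-4 + 6)²/4 + 11*(-4 + 6)/4))*(-150) = (-27 + (7 + (¼)*2² + (11/4)*2))*(-150) = (-27 + (7 + (¼)*4 + 11/2))*(-150) = (-27 + (7 + 1 + 11/2))*(-150) = (-27 + 27/2)*(-150) = -27/2*(-150) = 2025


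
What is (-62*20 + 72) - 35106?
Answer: -36274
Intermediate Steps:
(-62*20 + 72) - 35106 = (-1240 + 72) - 35106 = -1168 - 35106 = -36274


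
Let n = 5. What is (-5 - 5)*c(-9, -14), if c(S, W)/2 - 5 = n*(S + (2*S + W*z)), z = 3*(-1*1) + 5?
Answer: 5400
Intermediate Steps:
z = 2 (z = 3*(-1) + 5 = -3 + 5 = 2)
c(S, W) = 10 + 20*W + 30*S (c(S, W) = 10 + 2*(5*(S + (2*S + W*2))) = 10 + 2*(5*(S + (2*S + 2*W))) = 10 + 2*(5*(2*W + 3*S)) = 10 + 2*(10*W + 15*S) = 10 + (20*W + 30*S) = 10 + 20*W + 30*S)
(-5 - 5)*c(-9, -14) = (-5 - 5)*(10 + 20*(-14) + 30*(-9)) = -10*(10 - 280 - 270) = -10*(-540) = 5400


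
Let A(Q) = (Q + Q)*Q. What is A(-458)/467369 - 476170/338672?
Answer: -40232354957/79142396984 ≈ -0.50835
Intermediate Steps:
A(Q) = 2*Q**2 (A(Q) = (2*Q)*Q = 2*Q**2)
A(-458)/467369 - 476170/338672 = (2*(-458)**2)/467369 - 476170/338672 = (2*209764)*(1/467369) - 476170*1/338672 = 419528*(1/467369) - 238085/169336 = 419528/467369 - 238085/169336 = -40232354957/79142396984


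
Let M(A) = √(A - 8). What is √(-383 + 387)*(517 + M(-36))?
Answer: 1034 + 4*I*√11 ≈ 1034.0 + 13.266*I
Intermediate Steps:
M(A) = √(-8 + A)
√(-383 + 387)*(517 + M(-36)) = √(-383 + 387)*(517 + √(-8 - 36)) = √4*(517 + √(-44)) = 2*(517 + 2*I*√11) = 1034 + 4*I*√11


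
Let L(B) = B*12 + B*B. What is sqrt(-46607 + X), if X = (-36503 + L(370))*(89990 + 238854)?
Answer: sqrt(34474971821) ≈ 1.8567e+5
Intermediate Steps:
L(B) = B**2 + 12*B (L(B) = 12*B + B**2 = B**2 + 12*B)
X = 34475018428 (X = (-36503 + 370*(12 + 370))*(89990 + 238854) = (-36503 + 370*382)*328844 = (-36503 + 141340)*328844 = 104837*328844 = 34475018428)
sqrt(-46607 + X) = sqrt(-46607 + 34475018428) = sqrt(34474971821)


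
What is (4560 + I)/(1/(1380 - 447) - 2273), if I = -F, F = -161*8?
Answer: -1364046/530177 ≈ -2.5728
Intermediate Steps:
F = -1288
I = 1288 (I = -1*(-1288) = 1288)
(4560 + I)/(1/(1380 - 447) - 2273) = (4560 + 1288)/(1/(1380 - 447) - 2273) = 5848/(1/933 - 2273) = 5848/(-2120708/933) = 5848*(-933/2120708) = -1364046/530177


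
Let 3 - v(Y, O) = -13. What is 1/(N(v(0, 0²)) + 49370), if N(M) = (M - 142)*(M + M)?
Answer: 1/45338 ≈ 2.2057e-5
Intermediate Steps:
v(Y, O) = 16 (v(Y, O) = 3 - 1*(-13) = 3 + 13 = 16)
N(M) = 2*M*(-142 + M) (N(M) = (-142 + M)*(2*M) = 2*M*(-142 + M))
1/(N(v(0, 0²)) + 49370) = 1/(2*16*(-142 + 16) + 49370) = 1/(2*16*(-126) + 49370) = 1/(-4032 + 49370) = 1/45338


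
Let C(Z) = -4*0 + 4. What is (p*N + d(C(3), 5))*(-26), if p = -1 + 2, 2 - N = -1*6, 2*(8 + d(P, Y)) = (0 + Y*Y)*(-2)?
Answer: 650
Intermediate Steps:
C(Z) = 4 (C(Z) = 0 + 4 = 4)
d(P, Y) = -8 - Y² (d(P, Y) = -8 + ((0 + Y*Y)*(-2))/2 = -8 + ((0 + Y²)*(-2))/2 = -8 + (Y²*(-2))/2 = -8 + (-2*Y²)/2 = -8 - Y²)
N = 8 (N = 2 - (-1)*6 = 2 - 1*(-6) = 2 + 6 = 8)
p = 1
(p*N + d(C(3), 5))*(-26) = (1*8 + (-8 - 1*5²))*(-26) = (8 + (-8 - 1*25))*(-26) = (8 + (-8 - 25))*(-26) = (8 - 33)*(-26) = -25*(-26) = 650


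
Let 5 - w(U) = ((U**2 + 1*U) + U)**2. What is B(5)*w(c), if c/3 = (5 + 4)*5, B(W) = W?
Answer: -1710325100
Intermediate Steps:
c = 135 (c = 3*((5 + 4)*5) = 3*(9*5) = 3*45 = 135)
w(U) = 5 - (U**2 + 2*U)**2 (w(U) = 5 - ((U**2 + 1*U) + U)**2 = 5 - ((U**2 + U) + U)**2 = 5 - ((U + U**2) + U)**2 = 5 - (U**2 + 2*U)**2)
B(5)*w(c) = 5*(5 - 1*135**2*(2 + 135)**2) = 5*(5 - 1*18225*137**2) = 5*(5 - 1*18225*18769) = 5*(5 - 342065025) = 5*(-342065020) = -1710325100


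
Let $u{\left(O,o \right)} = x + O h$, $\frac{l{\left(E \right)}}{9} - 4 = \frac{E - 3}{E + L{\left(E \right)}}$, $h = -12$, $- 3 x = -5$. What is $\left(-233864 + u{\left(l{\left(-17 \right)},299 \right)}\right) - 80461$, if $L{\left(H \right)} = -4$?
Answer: $- \frac{6612022}{21} \approx -3.1486 \cdot 10^{5}$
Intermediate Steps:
$x = \frac{5}{3}$ ($x = \left(- \frac{1}{3}\right) \left(-5\right) = \frac{5}{3} \approx 1.6667$)
$l{\left(E \right)} = 36 + \frac{9 \left(-3 + E\right)}{-4 + E}$ ($l{\left(E \right)} = 36 + 9 \frac{E - 3}{E - 4} = 36 + 9 \frac{-3 + E}{-4 + E} = 36 + \frac{9 \left(-3 + E\right)}{-4 + E}$)
$u{\left(O,o \right)} = \frac{5}{3} - 12 O$ ($u{\left(O,o \right)} = \frac{5}{3} + O \left(-12\right) = \frac{5}{3} - 12 O$)
$\left(-233864 + u{\left(l{\left(-17 \right)},299 \right)}\right) - 80461 = \left(-233864 + \left(\frac{5}{3} - 12 \frac{9 \left(-19 + 5 \left(-17\right)\right)}{-4 - 17}\right)\right) - 80461 = \left(-233864 + \left(\frac{5}{3} - 12 \frac{9 \left(-19 - 85\right)}{-21}\right)\right) + \left(-99385 + 18924\right) = \left(-233864 + \left(\frac{5}{3} - 12 \cdot 9 \left(- \frac{1}{21}\right) \left(-104\right)\right)\right) - 80461 = \left(-233864 + \left(\frac{5}{3} - \frac{3744}{7}\right)\right) - 80461 = \left(-233864 - \frac{11197}{21}\right) - 80461 = - \frac{4922341}{21} - 80461 = - \frac{6612022}{21}$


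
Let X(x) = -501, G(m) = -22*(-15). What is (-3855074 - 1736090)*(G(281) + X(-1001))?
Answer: 956089044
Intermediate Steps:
G(m) = 330
(-3855074 - 1736090)*(G(281) + X(-1001)) = (-3855074 - 1736090)*(330 - 501) = -5591164*(-171) = 956089044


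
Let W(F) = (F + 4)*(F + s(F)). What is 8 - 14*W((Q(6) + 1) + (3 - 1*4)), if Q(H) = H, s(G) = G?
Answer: -1672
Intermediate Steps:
W(F) = 2*F*(4 + F) (W(F) = (F + 4)*(F + F) = (4 + F)*(2*F) = 2*F*(4 + F))
8 - 14*W((Q(6) + 1) + (3 - 1*4)) = 8 - 28*((6 + 1) + (3 - 1*4))*(4 + ((6 + 1) + (3 - 1*4))) = 8 - 28*(7 + (3 - 4))*(4 + (7 + (3 - 4))) = 8 - 28*(7 - 1)*(4 + (7 - 1)) = 8 - 28*6*(4 + 6) = 8 - 28*6*10 = 8 - 14*120 = 8 - 1680 = -1672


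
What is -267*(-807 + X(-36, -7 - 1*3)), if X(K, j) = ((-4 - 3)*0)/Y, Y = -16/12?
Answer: 215469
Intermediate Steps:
Y = -4/3 (Y = -16*1/12 = -4/3 ≈ -1.3333)
X(K, j) = 0 (X(K, j) = ((-4 - 3)*0)/(-4/3) = -7*0*(-3/4) = 0*(-3/4) = 0)
-267*(-807 + X(-36, -7 - 1*3)) = -267*(-807 + 0) = -267*(-807) = 215469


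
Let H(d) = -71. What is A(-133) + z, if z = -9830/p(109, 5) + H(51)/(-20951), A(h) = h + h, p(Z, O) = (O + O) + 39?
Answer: -68431455/146657 ≈ -466.61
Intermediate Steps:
p(Z, O) = 39 + 2*O (p(Z, O) = 2*O + 39 = 39 + 2*O)
A(h) = 2*h
z = -29420693/146657 (z = -9830/(39 + 2*5) - 71/(-20951) = -9830/(39 + 10) - 71*(-1/20951) = -9830/49 + 71/20951 = -29420693/146657 ≈ -200.61)
A(-133) + z = 2*(-133) - 29420693/146657 = -266 - 29420693/146657 = -68431455/146657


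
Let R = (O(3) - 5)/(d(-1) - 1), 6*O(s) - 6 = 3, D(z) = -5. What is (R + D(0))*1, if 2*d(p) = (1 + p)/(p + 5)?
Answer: -3/2 ≈ -1.5000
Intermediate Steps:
d(p) = (1 + p)/(2*(5 + p)) (d(p) = ((1 + p)/(p + 5))/2 = ((1 + p)/(5 + p))/2 = (1 + p)/(2*(5 + p)))
O(s) = 3/2 (O(s) = 1 + (1/6)*3 = 1 + 1/2 = 3/2)
R = 7/2 (R = (3/2 - 5)/((1 - 1)/(2*(5 - 1)) - 1) = -7/(2*((1/2)*0/4 - 1)) = -7/(2*((1/2)*(1/4)*0 - 1)) = -7/(2*(0 - 1)) = -7/2/(-1) = -7/2*(-1) = 7/2 ≈ 3.5000)
(R + D(0))*1 = (7/2 - 5)*1 = -3/2*1 = -3/2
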